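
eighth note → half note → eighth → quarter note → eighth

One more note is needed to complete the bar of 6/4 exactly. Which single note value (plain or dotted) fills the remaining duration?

dotted quarter note

The bar of 6/4 = 12 eighth notes.
Working in eighth notes: eighth note = 1; half note = 4; eighth = 1; quarter note = 2; eighth = 1.
Adding: 1 + 4 + 1 + 2 + 1 = 9.
Remaining: 12 − 9 = 3 eighth notes, which is a dotted quarter note.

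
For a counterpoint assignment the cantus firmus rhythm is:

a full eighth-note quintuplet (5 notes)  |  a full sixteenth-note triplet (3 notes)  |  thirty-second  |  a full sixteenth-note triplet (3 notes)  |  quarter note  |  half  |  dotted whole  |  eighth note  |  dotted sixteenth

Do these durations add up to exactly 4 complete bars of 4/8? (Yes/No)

One bar of 4/8 = 16 thirty-second notes, so 4 bars = 64.
In thirty-second notes: a full eighth-note quintuplet (5 notes) (five quintuplet eighths span one half) = 16; a full sixteenth-note triplet (3 notes) (three triplet sixteenths span one eighth) = 4; thirty-second = 1; a full sixteenth-note triplet (3 notes) (three triplet sixteenths span one eighth) = 4; quarter note = 8; half = 16; dotted whole = 48; eighth note = 4; dotted sixteenth = 3.
Altogether 16 + 4 + 1 + 4 + 8 + 16 + 48 + 4 + 3 = 104.
104 exceeds 64, so the answer is No.

No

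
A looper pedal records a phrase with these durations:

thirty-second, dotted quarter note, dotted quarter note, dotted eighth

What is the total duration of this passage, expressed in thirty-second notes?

Convert each value to thirty-second notes: thirty-second = 1; dotted quarter note = 12; dotted quarter note = 12; dotted eighth = 6.
Adding: 1 + 12 + 12 + 6 = 31 thirty-second notes.

31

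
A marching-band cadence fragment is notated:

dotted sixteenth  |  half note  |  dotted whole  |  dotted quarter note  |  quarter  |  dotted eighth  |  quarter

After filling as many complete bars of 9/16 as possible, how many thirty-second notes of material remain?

One bar of 9/16 = 18 thirty-second notes.
Working in thirty-second notes: dotted sixteenth = 3; half note = 16; dotted whole = 48; dotted quarter note = 12; quarter = 8; dotted eighth = 6; quarter = 8.
Altogether 3 + 16 + 48 + 12 + 8 + 6 + 8 = 101.
101 ÷ 18 = 5 complete bars with 11 thirty-second notes remaining.

11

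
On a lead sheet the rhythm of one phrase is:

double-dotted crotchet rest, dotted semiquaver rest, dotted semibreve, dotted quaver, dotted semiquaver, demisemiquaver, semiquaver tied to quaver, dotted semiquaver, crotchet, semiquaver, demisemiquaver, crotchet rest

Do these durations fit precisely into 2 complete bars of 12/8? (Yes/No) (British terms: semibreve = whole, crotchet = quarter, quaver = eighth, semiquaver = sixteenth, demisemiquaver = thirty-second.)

No

One bar of 12/8 = 48 thirty-second notes, so 2 bars = 96.
In thirty-second notes: double-dotted crotchet rest = 14; dotted semiquaver rest = 3; dotted semibreve = 48; dotted quaver = 6; dotted semiquaver = 3; demisemiquaver = 1; semiquaver tied to quaver (semiquaver + quaver) = 6; dotted semiquaver = 3; crotchet = 8; semiquaver = 2; demisemiquaver = 1; crotchet rest = 8.
Sum: 14 + 3 + 48 + 6 + 3 + 1 + 6 + 3 + 8 + 2 + 1 + 8 = 103.
103 exceeds 96, so the answer is No.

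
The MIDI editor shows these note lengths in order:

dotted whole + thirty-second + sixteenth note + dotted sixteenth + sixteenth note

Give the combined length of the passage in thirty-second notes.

56

Convert each value to thirty-second notes: dotted whole = 48; thirty-second = 1; sixteenth note = 2; dotted sixteenth = 3; sixteenth note = 2.
Sum: 48 + 1 + 2 + 3 + 2 = 56 thirty-second notes.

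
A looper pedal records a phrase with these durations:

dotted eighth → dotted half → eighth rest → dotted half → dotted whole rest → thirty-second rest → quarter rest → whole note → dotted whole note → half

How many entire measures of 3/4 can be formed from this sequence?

8

One bar of 3/4 = 24 thirty-second notes.
Convert each value to thirty-second notes: dotted eighth = 6; dotted half = 24; eighth rest = 4; dotted half = 24; dotted whole rest = 48; thirty-second rest = 1; quarter rest = 8; whole note = 32; dotted whole note = 48; half = 16.
Sum: 6 + 24 + 4 + 24 + 48 + 1 + 8 + 32 + 48 + 16 = 211.
211 ÷ 24 = 8 complete bars with 19 left over.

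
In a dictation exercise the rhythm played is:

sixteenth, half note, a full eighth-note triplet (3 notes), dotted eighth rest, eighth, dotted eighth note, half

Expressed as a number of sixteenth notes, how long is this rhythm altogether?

Each duration in sixteenth notes: sixteenth = 1; half note = 8; a full eighth-note triplet (3 notes) (three triplet eighths span one quarter) = 4; dotted eighth rest = 3; eighth = 2; dotted eighth note = 3; half = 8.
Altogether 1 + 8 + 4 + 3 + 2 + 3 + 8 = 29 sixteenth notes.

29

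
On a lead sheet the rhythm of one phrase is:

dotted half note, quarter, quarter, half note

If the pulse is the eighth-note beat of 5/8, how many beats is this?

One eighth-note beat = 2 sixteenth notes.
Convert each value to sixteenth notes: dotted half note = 12; quarter = 4; quarter = 4; half note = 8.
Altogether 12 + 4 + 4 + 8 = 28.
28 ÷ 2 = 14 beats.

14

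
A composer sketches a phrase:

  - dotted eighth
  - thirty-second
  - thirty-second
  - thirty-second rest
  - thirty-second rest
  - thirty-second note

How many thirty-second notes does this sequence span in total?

In thirty-second notes: dotted eighth = 6; thirty-second = 1; thirty-second = 1; thirty-second rest = 1; thirty-second rest = 1; thirty-second note = 1.
Sum: 6 + 1 + 1 + 1 + 1 + 1 = 11 thirty-second notes.

11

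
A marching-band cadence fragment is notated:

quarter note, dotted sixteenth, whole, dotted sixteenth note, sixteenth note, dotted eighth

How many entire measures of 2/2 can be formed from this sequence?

One bar of 2/2 = 32 thirty-second notes.
Each duration in thirty-second notes: quarter note = 8; dotted sixteenth = 3; whole = 32; dotted sixteenth note = 3; sixteenth note = 2; dotted eighth = 6.
Altogether 8 + 3 + 32 + 3 + 2 + 6 = 54.
54 ÷ 32 = 1 complete bar with 22 left over.

1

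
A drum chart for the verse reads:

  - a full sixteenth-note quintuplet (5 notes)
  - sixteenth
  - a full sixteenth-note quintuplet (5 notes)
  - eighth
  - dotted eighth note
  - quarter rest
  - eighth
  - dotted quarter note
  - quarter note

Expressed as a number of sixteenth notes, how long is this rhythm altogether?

30

Convert each value to sixteenth notes: a full sixteenth-note quintuplet (5 notes) (five quintuplet sixteenths span one quarter) = 4; sixteenth = 1; a full sixteenth-note quintuplet (5 notes) (five quintuplet sixteenths span one quarter) = 4; eighth = 2; dotted eighth note = 3; quarter rest = 4; eighth = 2; dotted quarter note = 6; quarter note = 4.
Sum: 4 + 1 + 4 + 2 + 3 + 4 + 2 + 6 + 4 = 30 sixteenth notes.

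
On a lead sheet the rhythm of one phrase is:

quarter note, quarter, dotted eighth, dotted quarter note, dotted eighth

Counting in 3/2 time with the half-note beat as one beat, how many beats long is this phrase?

One half-note beat = 8 sixteenth notes.
In sixteenth notes: quarter note = 4; quarter = 4; dotted eighth = 3; dotted quarter note = 6; dotted eighth = 3.
Altogether 4 + 4 + 3 + 6 + 3 = 20.
20 ÷ 8 = 2.5 beats.

2.5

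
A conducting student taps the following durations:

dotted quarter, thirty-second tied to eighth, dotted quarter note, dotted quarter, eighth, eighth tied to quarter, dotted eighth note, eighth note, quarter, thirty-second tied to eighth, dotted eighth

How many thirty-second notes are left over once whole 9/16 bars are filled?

14

One bar of 9/16 = 18 thirty-second notes.
Express everything in thirty-second notes: dotted quarter = 12; thirty-second tied to eighth (thirty-second + eighth) = 5; dotted quarter note = 12; dotted quarter = 12; eighth = 4; eighth tied to quarter (eighth + quarter) = 12; dotted eighth note = 6; eighth note = 4; quarter = 8; thirty-second tied to eighth (thirty-second + eighth) = 5; dotted eighth = 6.
Adding: 12 + 5 + 12 + 12 + 4 + 12 + 6 + 4 + 8 + 5 + 6 = 86.
86 ÷ 18 = 4 complete bars with 14 thirty-second notes remaining.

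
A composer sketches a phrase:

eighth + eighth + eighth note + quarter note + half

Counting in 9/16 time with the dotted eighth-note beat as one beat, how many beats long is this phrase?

One dotted eighth-note beat = 3 sixteenth notes.
Express everything in sixteenth notes: eighth = 2; eighth = 2; eighth note = 2; quarter note = 4; half = 8.
Sum: 2 + 2 + 2 + 4 + 8 = 18.
18 ÷ 3 = 6 beats.

6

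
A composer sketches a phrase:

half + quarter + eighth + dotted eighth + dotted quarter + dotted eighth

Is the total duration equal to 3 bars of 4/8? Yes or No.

No

One bar of 4/8 = 8 sixteenth notes, so 3 bars = 24.
Each duration in sixteenth notes: half = 8; quarter = 4; eighth = 2; dotted eighth = 3; dotted quarter = 6; dotted eighth = 3.
Sum: 8 + 4 + 2 + 3 + 6 + 3 = 26.
26 exceeds 24, so the answer is No.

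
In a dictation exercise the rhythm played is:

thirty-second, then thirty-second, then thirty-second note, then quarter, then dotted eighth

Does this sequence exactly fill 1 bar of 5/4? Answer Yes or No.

One bar of 5/4 = 40 thirty-second notes.
Working in thirty-second notes: thirty-second = 1; thirty-second = 1; thirty-second note = 1; quarter = 8; dotted eighth = 6.
Total: 1 + 1 + 1 + 8 + 6 = 17.
17 falls short of 40, so the answer is No.

No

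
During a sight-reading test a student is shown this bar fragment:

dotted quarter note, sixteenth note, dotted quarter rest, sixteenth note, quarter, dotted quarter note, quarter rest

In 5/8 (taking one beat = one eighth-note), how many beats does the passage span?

14

One eighth-note beat = 2 sixteenth notes.
Working in sixteenth notes: dotted quarter note = 6; sixteenth note = 1; dotted quarter rest = 6; sixteenth note = 1; quarter = 4; dotted quarter note = 6; quarter rest = 4.
Sum: 6 + 1 + 6 + 1 + 4 + 6 + 4 = 28.
28 ÷ 2 = 14 beats.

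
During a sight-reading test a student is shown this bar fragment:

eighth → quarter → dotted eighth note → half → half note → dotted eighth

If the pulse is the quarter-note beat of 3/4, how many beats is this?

One quarter-note beat = 4 sixteenth notes.
Express everything in sixteenth notes: eighth = 2; quarter = 4; dotted eighth note = 3; half = 8; half note = 8; dotted eighth = 3.
Sum: 2 + 4 + 3 + 8 + 8 + 3 = 28.
28 ÷ 4 = 7 beats.

7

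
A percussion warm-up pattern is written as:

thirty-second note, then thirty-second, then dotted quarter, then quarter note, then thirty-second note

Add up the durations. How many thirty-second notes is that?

23

In thirty-second notes: thirty-second note = 1; thirty-second = 1; dotted quarter = 12; quarter note = 8; thirty-second note = 1.
Altogether 1 + 1 + 12 + 8 + 1 = 23 thirty-second notes.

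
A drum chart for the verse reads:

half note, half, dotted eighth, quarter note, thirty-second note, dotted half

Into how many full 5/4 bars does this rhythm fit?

1

One bar of 5/4 = 40 thirty-second notes.
Express everything in thirty-second notes: half note = 16; half = 16; dotted eighth = 6; quarter note = 8; thirty-second note = 1; dotted half = 24.
Adding: 16 + 16 + 6 + 8 + 1 + 24 = 71.
71 ÷ 40 = 1 complete bar with 31 left over.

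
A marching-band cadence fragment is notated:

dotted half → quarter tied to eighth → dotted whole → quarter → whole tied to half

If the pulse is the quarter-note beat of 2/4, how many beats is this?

17.5

One quarter-note beat = 2 eighth notes.
Express everything in eighth notes: dotted half = 6; quarter tied to eighth (quarter + eighth) = 3; dotted whole = 12; quarter = 2; whole tied to half (whole + half) = 12.
Total: 6 + 3 + 12 + 2 + 12 = 35.
35 ÷ 2 = 17.5 beats.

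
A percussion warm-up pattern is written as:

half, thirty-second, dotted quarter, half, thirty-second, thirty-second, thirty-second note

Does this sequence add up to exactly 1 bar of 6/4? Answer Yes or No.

Yes

One bar of 6/4 = 48 thirty-second notes.
Working in thirty-second notes: half = 16; thirty-second = 1; dotted quarter = 12; half = 16; thirty-second = 1; thirty-second = 1; thirty-second note = 1.
Altogether 16 + 1 + 12 + 16 + 1 + 1 + 1 = 48.
48 equals 48, so the answer is Yes.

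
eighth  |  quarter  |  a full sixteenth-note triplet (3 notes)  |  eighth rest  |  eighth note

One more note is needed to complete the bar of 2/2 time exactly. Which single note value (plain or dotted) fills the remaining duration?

The bar of 2/2 = 8 eighth notes.
Express everything in eighth notes: eighth = 1; quarter = 2; a full sixteenth-note triplet (3 notes) (three triplet sixteenths span one eighth) = 1; eighth rest = 1; eighth note = 1.
Altogether 1 + 2 + 1 + 1 + 1 = 6.
Remaining: 8 − 6 = 2 eighth notes, which is a quarter note.

quarter note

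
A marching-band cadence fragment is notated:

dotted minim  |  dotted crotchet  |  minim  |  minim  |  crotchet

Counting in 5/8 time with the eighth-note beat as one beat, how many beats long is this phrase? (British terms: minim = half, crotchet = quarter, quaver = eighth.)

19

One eighth-note beat = 2 sixteenth notes.
Each duration in sixteenth notes: dotted minim = 12; dotted crotchet = 6; minim = 8; minim = 8; crotchet = 4.
Sum: 12 + 6 + 8 + 8 + 4 = 38.
38 ÷ 2 = 19 beats.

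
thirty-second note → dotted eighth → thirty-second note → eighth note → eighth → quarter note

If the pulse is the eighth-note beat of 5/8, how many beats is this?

6

One eighth-note beat = 4 thirty-second notes.
Working in thirty-second notes: thirty-second note = 1; dotted eighth = 6; thirty-second note = 1; eighth note = 4; eighth = 4; quarter note = 8.
Altogether 1 + 6 + 1 + 4 + 4 + 8 = 24.
24 ÷ 4 = 6 beats.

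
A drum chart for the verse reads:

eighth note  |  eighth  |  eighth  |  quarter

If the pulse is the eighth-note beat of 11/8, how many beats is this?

One eighth-note beat = 2 sixteenth notes.
Express everything in sixteenth notes: eighth note = 2; eighth = 2; eighth = 2; quarter = 4.
Altogether 2 + 2 + 2 + 4 = 10.
10 ÷ 2 = 5 beats.

5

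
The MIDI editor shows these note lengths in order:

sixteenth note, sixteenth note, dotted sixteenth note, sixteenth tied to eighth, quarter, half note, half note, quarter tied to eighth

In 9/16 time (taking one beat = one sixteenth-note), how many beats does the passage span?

32.5

One sixteenth-note beat = 2 thirty-second notes.
Each duration in thirty-second notes: sixteenth note = 2; sixteenth note = 2; dotted sixteenth note = 3; sixteenth tied to eighth (sixteenth + eighth) = 6; quarter = 8; half note = 16; half note = 16; quarter tied to eighth (quarter + eighth) = 12.
Sum: 2 + 2 + 3 + 6 + 8 + 16 + 16 + 12 = 65.
65 ÷ 2 = 32.5 beats.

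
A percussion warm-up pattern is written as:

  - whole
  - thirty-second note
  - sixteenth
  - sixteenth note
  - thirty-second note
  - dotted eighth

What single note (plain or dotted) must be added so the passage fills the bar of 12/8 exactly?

eighth note

The bar of 12/8 = 48 thirty-second notes.
Convert each value to thirty-second notes: whole = 32; thirty-second note = 1; sixteenth = 2; sixteenth note = 2; thirty-second note = 1; dotted eighth = 6.
Altogether 32 + 1 + 2 + 2 + 1 + 6 = 44.
Remaining: 48 − 44 = 4 thirty-second notes, which is a eighth note.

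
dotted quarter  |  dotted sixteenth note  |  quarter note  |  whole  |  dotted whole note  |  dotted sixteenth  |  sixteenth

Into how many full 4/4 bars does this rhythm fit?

One bar of 4/4 = 32 thirty-second notes.
Working in thirty-second notes: dotted quarter = 12; dotted sixteenth note = 3; quarter note = 8; whole = 32; dotted whole note = 48; dotted sixteenth = 3; sixteenth = 2.
Total: 12 + 3 + 8 + 32 + 48 + 3 + 2 = 108.
108 ÷ 32 = 3 complete bars with 12 left over.

3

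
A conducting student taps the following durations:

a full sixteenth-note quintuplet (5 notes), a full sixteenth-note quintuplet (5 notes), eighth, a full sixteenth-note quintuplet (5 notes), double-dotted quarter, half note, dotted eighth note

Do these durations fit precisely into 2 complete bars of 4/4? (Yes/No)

Yes

One bar of 4/4 = 16 sixteenth notes, so 2 bars = 32.
Working in sixteenth notes: a full sixteenth-note quintuplet (5 notes) (five quintuplet sixteenths span one quarter) = 4; a full sixteenth-note quintuplet (5 notes) (five quintuplet sixteenths span one quarter) = 4; eighth = 2; a full sixteenth-note quintuplet (5 notes) (five quintuplet sixteenths span one quarter) = 4; double-dotted quarter = 7; half note = 8; dotted eighth note = 3.
Altogether 4 + 4 + 2 + 4 + 7 + 8 + 3 = 32.
32 equals 32, so the answer is Yes.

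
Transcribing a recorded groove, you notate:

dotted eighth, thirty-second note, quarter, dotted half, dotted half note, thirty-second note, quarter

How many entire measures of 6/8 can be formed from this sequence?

3

One bar of 6/8 = 24 thirty-second notes.
Working in thirty-second notes: dotted eighth = 6; thirty-second note = 1; quarter = 8; dotted half = 24; dotted half note = 24; thirty-second note = 1; quarter = 8.
Adding: 6 + 1 + 8 + 24 + 24 + 1 + 8 = 72.
72 ÷ 24 = 3 complete bars with 0 left over.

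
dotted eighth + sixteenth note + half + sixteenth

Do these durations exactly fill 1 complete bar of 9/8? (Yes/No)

No

One bar of 9/8 = 18 sixteenth notes.
Convert each value to sixteenth notes: dotted eighth = 3; sixteenth note = 1; half = 8; sixteenth = 1.
Altogether 3 + 1 + 8 + 1 = 13.
13 falls short of 18, so the answer is No.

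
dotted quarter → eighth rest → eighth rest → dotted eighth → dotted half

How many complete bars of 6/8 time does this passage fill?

2

One bar of 6/8 = 12 sixteenth notes.
Express everything in sixteenth notes: dotted quarter = 6; eighth rest = 2; eighth rest = 2; dotted eighth = 3; dotted half = 12.
Adding: 6 + 2 + 2 + 3 + 12 = 25.
25 ÷ 12 = 2 complete bars with 1 left over.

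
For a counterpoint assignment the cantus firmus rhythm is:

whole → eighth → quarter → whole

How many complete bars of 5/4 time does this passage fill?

1

One bar of 5/4 = 10 eighth notes.
Each duration in eighth notes: whole = 8; eighth = 1; quarter = 2; whole = 8.
Total: 8 + 1 + 2 + 8 = 19.
19 ÷ 10 = 1 complete bar with 9 left over.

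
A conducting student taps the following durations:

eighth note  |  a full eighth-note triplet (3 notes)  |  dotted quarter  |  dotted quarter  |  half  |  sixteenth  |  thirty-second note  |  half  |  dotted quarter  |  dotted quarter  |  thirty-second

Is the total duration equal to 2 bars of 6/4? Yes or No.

Yes

One bar of 6/4 = 48 thirty-second notes, so 2 bars = 96.
Working in thirty-second notes: eighth note = 4; a full eighth-note triplet (3 notes) (three triplet eighths span one quarter) = 8; dotted quarter = 12; dotted quarter = 12; half = 16; sixteenth = 2; thirty-second note = 1; half = 16; dotted quarter = 12; dotted quarter = 12; thirty-second = 1.
Total: 4 + 8 + 12 + 12 + 16 + 2 + 1 + 16 + 12 + 12 + 1 = 96.
96 equals 96, so the answer is Yes.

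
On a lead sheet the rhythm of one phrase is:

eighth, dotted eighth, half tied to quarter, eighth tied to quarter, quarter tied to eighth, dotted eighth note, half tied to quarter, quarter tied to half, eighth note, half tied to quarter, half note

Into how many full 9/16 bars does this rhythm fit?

8

One bar of 9/16 = 9 sixteenth notes.
Working in sixteenth notes: eighth = 2; dotted eighth = 3; half tied to quarter (half + quarter) = 12; eighth tied to quarter (eighth + quarter) = 6; quarter tied to eighth (quarter + eighth) = 6; dotted eighth note = 3; half tied to quarter (half + quarter) = 12; quarter tied to half (quarter + half) = 12; eighth note = 2; half tied to quarter (half + quarter) = 12; half note = 8.
Sum: 2 + 3 + 12 + 6 + 6 + 3 + 12 + 12 + 2 + 12 + 8 = 78.
78 ÷ 9 = 8 complete bars with 6 left over.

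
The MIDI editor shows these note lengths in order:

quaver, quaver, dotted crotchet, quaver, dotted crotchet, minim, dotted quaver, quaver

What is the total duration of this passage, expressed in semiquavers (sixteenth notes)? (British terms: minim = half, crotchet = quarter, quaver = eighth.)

31

Convert each value to sixteenth notes: quaver = 2; quaver = 2; dotted crotchet = 6; quaver = 2; dotted crotchet = 6; minim = 8; dotted quaver = 3; quaver = 2.
Altogether 2 + 2 + 6 + 2 + 6 + 8 + 3 + 2 = 31 sixteenth notes.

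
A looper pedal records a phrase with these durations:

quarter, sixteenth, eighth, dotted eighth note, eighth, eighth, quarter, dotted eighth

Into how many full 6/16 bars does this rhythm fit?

3

One bar of 6/16 = 6 sixteenth notes.
Each duration in sixteenth notes: quarter = 4; sixteenth = 1; eighth = 2; dotted eighth note = 3; eighth = 2; eighth = 2; quarter = 4; dotted eighth = 3.
Altogether 4 + 1 + 2 + 3 + 2 + 2 + 4 + 3 = 21.
21 ÷ 6 = 3 complete bars with 3 left over.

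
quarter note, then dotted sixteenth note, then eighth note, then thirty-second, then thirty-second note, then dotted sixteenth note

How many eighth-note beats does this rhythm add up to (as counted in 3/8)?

One eighth-note beat = 4 thirty-second notes.
In thirty-second notes: quarter note = 8; dotted sixteenth note = 3; eighth note = 4; thirty-second = 1; thirty-second note = 1; dotted sixteenth note = 3.
Adding: 8 + 3 + 4 + 1 + 1 + 3 = 20.
20 ÷ 4 = 5 beats.

5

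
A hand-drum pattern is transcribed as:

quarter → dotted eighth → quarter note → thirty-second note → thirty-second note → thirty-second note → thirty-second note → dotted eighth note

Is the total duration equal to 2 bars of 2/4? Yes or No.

Yes

One bar of 2/4 = 16 thirty-second notes, so 2 bars = 32.
Working in thirty-second notes: quarter = 8; dotted eighth = 6; quarter note = 8; thirty-second note = 1; thirty-second note = 1; thirty-second note = 1; thirty-second note = 1; dotted eighth note = 6.
Total: 8 + 6 + 8 + 1 + 1 + 1 + 1 + 6 = 32.
32 equals 32, so the answer is Yes.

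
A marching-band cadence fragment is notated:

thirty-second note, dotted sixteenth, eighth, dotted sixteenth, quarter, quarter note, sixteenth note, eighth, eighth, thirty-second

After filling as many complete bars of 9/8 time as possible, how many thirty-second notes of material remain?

One bar of 9/8 = 36 thirty-second notes.
In thirty-second notes: thirty-second note = 1; dotted sixteenth = 3; eighth = 4; dotted sixteenth = 3; quarter = 8; quarter note = 8; sixteenth note = 2; eighth = 4; eighth = 4; thirty-second = 1.
Sum: 1 + 3 + 4 + 3 + 8 + 8 + 2 + 4 + 4 + 1 = 38.
38 ÷ 36 = 1 complete bar with 2 thirty-second notes remaining.

2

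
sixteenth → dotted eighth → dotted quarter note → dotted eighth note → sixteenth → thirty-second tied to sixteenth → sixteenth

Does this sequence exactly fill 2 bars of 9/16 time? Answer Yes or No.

One bar of 9/16 = 18 thirty-second notes, so 2 bars = 36.
Express everything in thirty-second notes: sixteenth = 2; dotted eighth = 6; dotted quarter note = 12; dotted eighth note = 6; sixteenth = 2; thirty-second tied to sixteenth (thirty-second + sixteenth) = 3; sixteenth = 2.
Altogether 2 + 6 + 12 + 6 + 2 + 3 + 2 = 33.
33 falls short of 36, so the answer is No.

No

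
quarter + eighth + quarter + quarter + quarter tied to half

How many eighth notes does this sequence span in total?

Convert each value to eighth notes: quarter = 2; eighth = 1; quarter = 2; quarter = 2; quarter tied to half (quarter + half) = 6.
Total: 2 + 1 + 2 + 2 + 6 = 13 eighth notes.

13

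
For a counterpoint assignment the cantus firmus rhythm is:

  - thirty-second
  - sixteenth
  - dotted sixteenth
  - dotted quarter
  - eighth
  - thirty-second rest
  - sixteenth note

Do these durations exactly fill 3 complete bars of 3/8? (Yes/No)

No

One bar of 3/8 = 12 thirty-second notes, so 3 bars = 36.
In thirty-second notes: thirty-second = 1; sixteenth = 2; dotted sixteenth = 3; dotted quarter = 12; eighth = 4; thirty-second rest = 1; sixteenth note = 2.
Sum: 1 + 2 + 3 + 12 + 4 + 1 + 2 = 25.
25 falls short of 36, so the answer is No.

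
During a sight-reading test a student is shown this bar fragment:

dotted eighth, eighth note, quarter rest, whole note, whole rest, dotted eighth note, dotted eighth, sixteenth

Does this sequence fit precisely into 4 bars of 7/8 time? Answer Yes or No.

One bar of 7/8 = 14 sixteenth notes, so 4 bars = 56.
In sixteenth notes: dotted eighth = 3; eighth note = 2; quarter rest = 4; whole note = 16; whole rest = 16; dotted eighth note = 3; dotted eighth = 3; sixteenth = 1.
Total: 3 + 2 + 4 + 16 + 16 + 3 + 3 + 1 = 48.
48 falls short of 56, so the answer is No.

No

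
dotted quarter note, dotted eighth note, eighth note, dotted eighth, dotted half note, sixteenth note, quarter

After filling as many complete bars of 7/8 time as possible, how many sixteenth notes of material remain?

3

One bar of 7/8 = 14 sixteenth notes.
Each duration in sixteenth notes: dotted quarter note = 6; dotted eighth note = 3; eighth note = 2; dotted eighth = 3; dotted half note = 12; sixteenth note = 1; quarter = 4.
Total: 6 + 3 + 2 + 3 + 12 + 1 + 4 = 31.
31 ÷ 14 = 2 complete bars with 3 sixteenth notes remaining.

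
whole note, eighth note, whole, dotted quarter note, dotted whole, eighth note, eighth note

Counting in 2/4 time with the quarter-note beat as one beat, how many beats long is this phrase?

17

One quarter-note beat = 2 eighth notes.
In eighth notes: whole note = 8; eighth note = 1; whole = 8; dotted quarter note = 3; dotted whole = 12; eighth note = 1; eighth note = 1.
Total: 8 + 1 + 8 + 3 + 12 + 1 + 1 = 34.
34 ÷ 2 = 17 beats.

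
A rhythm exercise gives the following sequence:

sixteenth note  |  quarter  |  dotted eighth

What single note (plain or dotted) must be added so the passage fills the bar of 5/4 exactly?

dotted half note

The bar of 5/4 = 20 sixteenth notes.
In sixteenth notes: sixteenth note = 1; quarter = 4; dotted eighth = 3.
Total: 1 + 4 + 3 = 8.
Remaining: 20 − 8 = 12 sixteenth notes, which is a dotted half note.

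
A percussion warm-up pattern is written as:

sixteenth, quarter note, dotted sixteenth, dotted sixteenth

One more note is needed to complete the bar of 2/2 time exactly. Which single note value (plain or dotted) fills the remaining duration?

The bar of 2/2 = 32 thirty-second notes.
Express everything in thirty-second notes: sixteenth = 2; quarter note = 8; dotted sixteenth = 3; dotted sixteenth = 3.
Total: 2 + 8 + 3 + 3 = 16.
Remaining: 32 − 16 = 16 thirty-second notes, which is a half note.

half note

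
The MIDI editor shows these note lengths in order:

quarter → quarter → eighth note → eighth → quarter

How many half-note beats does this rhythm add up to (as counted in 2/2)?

2

One half-note beat = 4 eighth notes.
Each duration in eighth notes: quarter = 2; quarter = 2; eighth note = 1; eighth = 1; quarter = 2.
Sum: 2 + 2 + 1 + 1 + 2 = 8.
8 ÷ 4 = 2 beats.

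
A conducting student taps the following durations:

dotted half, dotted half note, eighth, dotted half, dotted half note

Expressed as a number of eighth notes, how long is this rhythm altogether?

25

Each duration in eighth notes: dotted half = 6; dotted half note = 6; eighth = 1; dotted half = 6; dotted half note = 6.
Sum: 6 + 6 + 1 + 6 + 6 = 25 eighth notes.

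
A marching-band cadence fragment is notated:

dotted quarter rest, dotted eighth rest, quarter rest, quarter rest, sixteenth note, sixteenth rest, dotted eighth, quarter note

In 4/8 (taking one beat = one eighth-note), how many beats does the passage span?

One eighth-note beat = 2 sixteenth notes.
Express everything in sixteenth notes: dotted quarter rest = 6; dotted eighth rest = 3; quarter rest = 4; quarter rest = 4; sixteenth note = 1; sixteenth rest = 1; dotted eighth = 3; quarter note = 4.
Sum: 6 + 3 + 4 + 4 + 1 + 1 + 3 + 4 = 26.
26 ÷ 2 = 13 beats.

13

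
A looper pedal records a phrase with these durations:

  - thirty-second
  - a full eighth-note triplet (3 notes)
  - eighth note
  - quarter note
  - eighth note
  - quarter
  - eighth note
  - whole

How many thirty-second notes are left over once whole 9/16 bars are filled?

15

One bar of 9/16 = 18 thirty-second notes.
In thirty-second notes: thirty-second = 1; a full eighth-note triplet (3 notes) (three triplet eighths span one quarter) = 8; eighth note = 4; quarter note = 8; eighth note = 4; quarter = 8; eighth note = 4; whole = 32.
Adding: 1 + 8 + 4 + 8 + 4 + 8 + 4 + 32 = 69.
69 ÷ 18 = 3 complete bars with 15 thirty-second notes remaining.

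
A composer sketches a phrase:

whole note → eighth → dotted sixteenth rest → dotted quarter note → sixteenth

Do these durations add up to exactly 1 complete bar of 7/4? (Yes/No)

No

One bar of 7/4 = 56 thirty-second notes.
Express everything in thirty-second notes: whole note = 32; eighth = 4; dotted sixteenth rest = 3; dotted quarter note = 12; sixteenth = 2.
Sum: 32 + 4 + 3 + 12 + 2 = 53.
53 falls short of 56, so the answer is No.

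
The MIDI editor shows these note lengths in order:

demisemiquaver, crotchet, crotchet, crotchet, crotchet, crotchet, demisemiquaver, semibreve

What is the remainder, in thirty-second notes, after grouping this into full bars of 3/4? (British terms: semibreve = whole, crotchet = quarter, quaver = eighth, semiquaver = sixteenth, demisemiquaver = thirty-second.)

2

One bar of 3/4 = 24 thirty-second notes.
Convert each value to thirty-second notes: demisemiquaver = 1; crotchet = 8; crotchet = 8; crotchet = 8; crotchet = 8; crotchet = 8; demisemiquaver = 1; semibreve = 32.
Altogether 1 + 8 + 8 + 8 + 8 + 8 + 1 + 32 = 74.
74 ÷ 24 = 3 complete bars with 2 thirty-second notes remaining.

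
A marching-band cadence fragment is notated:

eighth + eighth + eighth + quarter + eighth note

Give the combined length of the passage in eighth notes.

Express everything in eighth notes: eighth = 1; eighth = 1; eighth = 1; quarter = 2; eighth note = 1.
Adding: 1 + 1 + 1 + 2 + 1 = 6 eighth notes.

6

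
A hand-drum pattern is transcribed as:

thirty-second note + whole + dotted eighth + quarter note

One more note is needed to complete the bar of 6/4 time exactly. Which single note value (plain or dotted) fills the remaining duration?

thirty-second note

The bar of 6/4 = 48 thirty-second notes.
Express everything in thirty-second notes: thirty-second note = 1; whole = 32; dotted eighth = 6; quarter note = 8.
Total: 1 + 32 + 6 + 8 = 47.
Remaining: 48 − 47 = 1 thirty-second note, which is a thirty-second note.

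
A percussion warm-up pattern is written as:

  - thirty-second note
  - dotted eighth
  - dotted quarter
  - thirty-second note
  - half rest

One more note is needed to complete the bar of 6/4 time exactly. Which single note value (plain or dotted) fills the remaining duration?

dotted quarter note

The bar of 6/4 = 48 thirty-second notes.
In thirty-second notes: thirty-second note = 1; dotted eighth = 6; dotted quarter = 12; thirty-second note = 1; half rest = 16.
Adding: 1 + 6 + 12 + 1 + 16 = 36.
Remaining: 48 − 36 = 12 thirty-second notes, which is a dotted quarter note.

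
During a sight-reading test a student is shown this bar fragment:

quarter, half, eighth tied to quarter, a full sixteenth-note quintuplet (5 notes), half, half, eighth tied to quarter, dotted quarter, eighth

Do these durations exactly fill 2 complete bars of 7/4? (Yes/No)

One bar of 7/4 = 14 eighth notes, so 2 bars = 28.
Each duration in eighth notes: quarter = 2; half = 4; eighth tied to quarter (eighth + quarter) = 3; a full sixteenth-note quintuplet (5 notes) (five quintuplet sixteenths span one quarter) = 2; half = 4; half = 4; eighth tied to quarter (eighth + quarter) = 3; dotted quarter = 3; eighth = 1.
Adding: 2 + 4 + 3 + 2 + 4 + 4 + 3 + 3 + 1 = 26.
26 falls short of 28, so the answer is No.

No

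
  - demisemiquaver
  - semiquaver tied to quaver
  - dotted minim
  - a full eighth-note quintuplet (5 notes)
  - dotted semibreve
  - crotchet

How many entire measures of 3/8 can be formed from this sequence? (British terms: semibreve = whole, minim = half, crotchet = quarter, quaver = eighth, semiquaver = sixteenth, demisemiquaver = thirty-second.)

One bar of 3/8 = 12 thirty-second notes.
Convert each value to thirty-second notes: demisemiquaver = 1; semiquaver tied to quaver (semiquaver + quaver) = 6; dotted minim = 24; a full eighth-note quintuplet (5 notes) (five quintuplet eighths span one half) = 16; dotted semibreve = 48; crotchet = 8.
Sum: 1 + 6 + 24 + 16 + 48 + 8 = 103.
103 ÷ 12 = 8 complete bars with 7 left over.

8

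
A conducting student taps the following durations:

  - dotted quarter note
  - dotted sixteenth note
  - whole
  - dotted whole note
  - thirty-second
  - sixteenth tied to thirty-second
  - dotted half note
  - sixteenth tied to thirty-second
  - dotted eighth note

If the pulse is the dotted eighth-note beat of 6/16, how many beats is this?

One dotted eighth-note beat = 6 thirty-second notes.
Working in thirty-second notes: dotted quarter note = 12; dotted sixteenth note = 3; whole = 32; dotted whole note = 48; thirty-second = 1; sixteenth tied to thirty-second (sixteenth + thirty-second) = 3; dotted half note = 24; sixteenth tied to thirty-second (sixteenth + thirty-second) = 3; dotted eighth note = 6.
Altogether 12 + 3 + 32 + 48 + 1 + 3 + 24 + 3 + 6 = 132.
132 ÷ 6 = 22 beats.

22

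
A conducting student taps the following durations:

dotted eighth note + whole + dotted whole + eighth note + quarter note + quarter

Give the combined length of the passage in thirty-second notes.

106

In thirty-second notes: dotted eighth note = 6; whole = 32; dotted whole = 48; eighth note = 4; quarter note = 8; quarter = 8.
Adding: 6 + 32 + 48 + 4 + 8 + 8 = 106 thirty-second notes.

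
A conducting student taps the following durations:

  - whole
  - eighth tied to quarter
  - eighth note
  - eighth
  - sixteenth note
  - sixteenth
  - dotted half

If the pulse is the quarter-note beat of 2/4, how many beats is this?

10

One quarter-note beat = 4 sixteenth notes.
Each duration in sixteenth notes: whole = 16; eighth tied to quarter (eighth + quarter) = 6; eighth note = 2; eighth = 2; sixteenth note = 1; sixteenth = 1; dotted half = 12.
Altogether 16 + 6 + 2 + 2 + 1 + 1 + 12 = 40.
40 ÷ 4 = 10 beats.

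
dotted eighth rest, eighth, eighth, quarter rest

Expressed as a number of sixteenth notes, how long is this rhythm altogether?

Express everything in sixteenth notes: dotted eighth rest = 3; eighth = 2; eighth = 2; quarter rest = 4.
Adding: 3 + 2 + 2 + 4 = 11 sixteenth notes.

11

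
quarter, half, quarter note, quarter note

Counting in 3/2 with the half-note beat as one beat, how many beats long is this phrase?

2.5

One half-note beat = 2 quarter notes.
Each duration in quarter notes: quarter = 1; half = 2; quarter note = 1; quarter note = 1.
Sum: 1 + 2 + 1 + 1 = 5.
5 ÷ 2 = 2.5 beats.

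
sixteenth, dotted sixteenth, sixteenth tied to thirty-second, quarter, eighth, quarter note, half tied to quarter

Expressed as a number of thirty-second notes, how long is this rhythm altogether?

52

In thirty-second notes: sixteenth = 2; dotted sixteenth = 3; sixteenth tied to thirty-second (sixteenth + thirty-second) = 3; quarter = 8; eighth = 4; quarter note = 8; half tied to quarter (half + quarter) = 24.
Adding: 2 + 3 + 3 + 8 + 4 + 8 + 24 = 52 thirty-second notes.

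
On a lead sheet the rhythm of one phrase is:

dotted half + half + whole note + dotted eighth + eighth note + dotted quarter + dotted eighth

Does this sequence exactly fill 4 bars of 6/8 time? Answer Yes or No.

One bar of 6/8 = 12 sixteenth notes, so 4 bars = 48.
Each duration in sixteenth notes: dotted half = 12; half = 8; whole note = 16; dotted eighth = 3; eighth note = 2; dotted quarter = 6; dotted eighth = 3.
Altogether 12 + 8 + 16 + 3 + 2 + 6 + 3 = 50.
50 exceeds 48, so the answer is No.

No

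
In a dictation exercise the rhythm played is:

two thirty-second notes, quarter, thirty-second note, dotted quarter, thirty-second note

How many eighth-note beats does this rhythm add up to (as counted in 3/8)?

One eighth-note beat = 4 thirty-second notes.
In thirty-second notes: thirty-second note = 1; thirty-second note = 1; quarter = 8; thirty-second note = 1; dotted quarter = 12; thirty-second note = 1.
Sum: 1 + 1 + 8 + 1 + 12 + 1 = 24.
24 ÷ 4 = 6 beats.

6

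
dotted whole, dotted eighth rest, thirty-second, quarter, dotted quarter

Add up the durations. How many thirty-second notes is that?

Each duration in thirty-second notes: dotted whole = 48; dotted eighth rest = 6; thirty-second = 1; quarter = 8; dotted quarter = 12.
Sum: 48 + 6 + 1 + 8 + 12 = 75 thirty-second notes.

75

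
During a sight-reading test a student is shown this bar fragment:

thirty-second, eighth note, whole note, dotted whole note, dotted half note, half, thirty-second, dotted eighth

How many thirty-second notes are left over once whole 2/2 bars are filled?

4

One bar of 2/2 = 32 thirty-second notes.
Express everything in thirty-second notes: thirty-second = 1; eighth note = 4; whole note = 32; dotted whole note = 48; dotted half note = 24; half = 16; thirty-second = 1; dotted eighth = 6.
Total: 1 + 4 + 32 + 48 + 24 + 16 + 1 + 6 = 132.
132 ÷ 32 = 4 complete bars with 4 thirty-second notes remaining.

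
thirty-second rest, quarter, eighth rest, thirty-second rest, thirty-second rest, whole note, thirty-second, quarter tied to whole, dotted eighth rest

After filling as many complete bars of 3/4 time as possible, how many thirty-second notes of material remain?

One bar of 3/4 = 24 thirty-second notes.
Working in thirty-second notes: thirty-second rest = 1; quarter = 8; eighth rest = 4; thirty-second rest = 1; thirty-second rest = 1; whole note = 32; thirty-second = 1; quarter tied to whole (quarter + whole) = 40; dotted eighth rest = 6.
Total: 1 + 8 + 4 + 1 + 1 + 32 + 1 + 40 + 6 = 94.
94 ÷ 24 = 3 complete bars with 22 thirty-second notes remaining.

22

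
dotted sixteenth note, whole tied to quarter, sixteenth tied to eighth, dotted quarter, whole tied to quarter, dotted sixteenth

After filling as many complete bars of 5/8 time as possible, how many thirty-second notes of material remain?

4

One bar of 5/8 = 20 thirty-second notes.
In thirty-second notes: dotted sixteenth note = 3; whole tied to quarter (whole + quarter) = 40; sixteenth tied to eighth (sixteenth + eighth) = 6; dotted quarter = 12; whole tied to quarter (whole + quarter) = 40; dotted sixteenth = 3.
Total: 3 + 40 + 6 + 12 + 40 + 3 = 104.
104 ÷ 20 = 5 complete bars with 4 thirty-second notes remaining.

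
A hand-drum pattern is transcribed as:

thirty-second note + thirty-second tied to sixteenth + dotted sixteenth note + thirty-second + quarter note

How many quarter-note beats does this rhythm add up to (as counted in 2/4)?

2

One quarter-note beat = 8 thirty-second notes.
Working in thirty-second notes: thirty-second note = 1; thirty-second tied to sixteenth (thirty-second + sixteenth) = 3; dotted sixteenth note = 3; thirty-second = 1; quarter note = 8.
Adding: 1 + 3 + 3 + 1 + 8 = 16.
16 ÷ 8 = 2 beats.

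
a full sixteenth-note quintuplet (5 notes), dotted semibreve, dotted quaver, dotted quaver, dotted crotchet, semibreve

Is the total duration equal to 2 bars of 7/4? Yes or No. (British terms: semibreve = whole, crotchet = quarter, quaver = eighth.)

Yes

One bar of 7/4 = 28 sixteenth notes, so 2 bars = 56.
Working in sixteenth notes: a full sixteenth-note quintuplet (5 notes) (five quintuplet sixteenths span one quarter) = 4; dotted semibreve = 24; dotted quaver = 3; dotted quaver = 3; dotted crotchet = 6; semibreve = 16.
Total: 4 + 24 + 3 + 3 + 6 + 16 = 56.
56 equals 56, so the answer is Yes.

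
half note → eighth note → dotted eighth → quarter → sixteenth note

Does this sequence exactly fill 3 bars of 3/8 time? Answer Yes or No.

Yes

One bar of 3/8 = 6 sixteenth notes, so 3 bars = 18.
In sixteenth notes: half note = 8; eighth note = 2; dotted eighth = 3; quarter = 4; sixteenth note = 1.
Sum: 8 + 2 + 3 + 4 + 1 = 18.
18 equals 18, so the answer is Yes.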